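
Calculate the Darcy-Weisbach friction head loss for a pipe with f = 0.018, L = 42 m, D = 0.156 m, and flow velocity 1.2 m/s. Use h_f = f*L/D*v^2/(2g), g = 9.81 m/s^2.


v^2 = 1.2^2 = 1.44 m^2/s^2
L/D = 42/0.156 = 269.23077
h_f = f*(L/D)*v^2/(2g) = 0.018 * 269.23077 * 1.44 / 19.62 = 0.355681 m

0.355681 m


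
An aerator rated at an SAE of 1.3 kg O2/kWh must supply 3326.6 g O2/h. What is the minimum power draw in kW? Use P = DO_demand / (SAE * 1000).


SAE in g O2/kWh = 1.3 * 1000 = 1300 g/kWh
P = DO_demand / SAE_g = 3326.6 / 1300 = 2.55892 kW

2.55892 kW


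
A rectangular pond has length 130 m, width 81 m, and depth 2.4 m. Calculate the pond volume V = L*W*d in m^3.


Base area = L * W = 130 * 81 = 10530 m^2
Volume = area * depth = 10530 * 2.4 = 25272 m^3

25272 m^3


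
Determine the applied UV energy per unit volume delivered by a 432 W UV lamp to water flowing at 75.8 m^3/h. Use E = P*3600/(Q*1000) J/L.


Energy delivered per hour = 432 W * 3600 s = 1555200 J/h
Volume treated per hour = 75.8 m^3/h * 1000 = 75800 L/h
dose = 1555200 / 75800 = 20.5172 J/L

20.5172 J/L


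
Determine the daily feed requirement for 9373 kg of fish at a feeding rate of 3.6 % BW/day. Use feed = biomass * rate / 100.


Feeding rate fraction = 3.6% / 100 = 0.036
Daily feed = 9373 kg * 0.036 = 337.428 kg/day

337.428 kg/day


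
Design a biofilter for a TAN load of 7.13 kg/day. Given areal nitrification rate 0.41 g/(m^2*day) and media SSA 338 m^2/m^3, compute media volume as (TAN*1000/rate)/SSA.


A = 7.13*1000 / 0.41 = 17390.244 m^2
V = 17390.244 / 338 = 51.4504

51.4504 m^3


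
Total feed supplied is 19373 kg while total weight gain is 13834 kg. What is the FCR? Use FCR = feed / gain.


FCR = feed consumed / weight gained
FCR = 19373 kg / 13834 kg = 1.40039

1.40039


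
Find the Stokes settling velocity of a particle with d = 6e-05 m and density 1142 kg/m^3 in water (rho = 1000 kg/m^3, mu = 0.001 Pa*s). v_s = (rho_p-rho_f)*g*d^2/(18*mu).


Density difference: rho_p - rho_f = 1142 - 1000 = 142 kg/m^3
d^2 = (6e-05)^2 = 3.6e-09 m^2
Numerator = (rho_p - rho_f) * g * d^2 = 142 * 9.81 * 3.6e-09 = 5.014872e-06
Denominator = 18 * mu = 18 * 0.001 = 0.018
v_s = 5.014872e-06 / 0.018 = 2.78604e-04 m/s
Check: Re = rho_f * v_s * d / mu = 1000 * 2.78604e-04 * 6e-05 / 0.001 = 0.0167 < 1, so Stokes' law applies.

2.78604e-04 m/s


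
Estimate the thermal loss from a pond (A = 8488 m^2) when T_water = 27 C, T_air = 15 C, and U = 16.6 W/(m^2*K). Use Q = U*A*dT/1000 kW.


Temperature difference dT = 27 - 15 = 12 K
Heat loss (W) = U * A * dT = 16.6 * 8488 * 12 = 1690809.6 W
Convert to kW: 1690809.6 / 1000 = 1690.8096 kW

1690.8096 kW


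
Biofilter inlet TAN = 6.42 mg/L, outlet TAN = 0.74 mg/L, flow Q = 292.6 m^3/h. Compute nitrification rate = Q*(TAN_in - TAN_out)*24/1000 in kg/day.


Concentration drop: TAN_in - TAN_out = 6.42 - 0.74 = 5.68 mg/L
Hourly TAN removed = Q * dTAN = 292.6 m^3/h * 5.68 mg/L = 1661.968 g/h  (m^3/h * mg/L = g/h)
Daily TAN removed = 1661.968 * 24 = 39887.232 g/day
Convert to kg/day: 39887.232 / 1000 = 39.887232 kg/day

39.887232 kg/day


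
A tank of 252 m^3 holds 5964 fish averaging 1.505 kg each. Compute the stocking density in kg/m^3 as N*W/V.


Total biomass = 5964 fish * 1.505 kg = 8975.82 kg
Density = total biomass / volume = 8975.82 / 252 = 35.6183 kg/m^3

35.6183 kg/m^3


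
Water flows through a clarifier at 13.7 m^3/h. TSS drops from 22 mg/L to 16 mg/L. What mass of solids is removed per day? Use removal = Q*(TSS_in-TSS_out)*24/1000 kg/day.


Concentration drop: TSS_in - TSS_out = 22 - 16 = 6 mg/L
Hourly solids removed = Q * dTSS = 13.7 m^3/h * 6 mg/L = 82.2 g/h  (m^3/h * mg/L = g/h)
Daily solids removed = 82.2 * 24 = 1972.8 g/day
Convert g to kg: 1972.8 / 1000 = 1.9728 kg/day

1.9728 kg/day


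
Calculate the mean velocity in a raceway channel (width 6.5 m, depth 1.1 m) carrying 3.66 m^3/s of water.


Cross-sectional area = W * d = 6.5 * 1.1 = 7.15 m^2
Velocity = Q / A = 3.66 / 7.15 = 0.511888 m/s

0.511888 m/s


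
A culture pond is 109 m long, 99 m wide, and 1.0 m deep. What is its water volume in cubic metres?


Base area = L * W = 109 * 99 = 10791 m^2
Volume = area * depth = 10791 * 1.0 = 10791 m^3

10791 m^3


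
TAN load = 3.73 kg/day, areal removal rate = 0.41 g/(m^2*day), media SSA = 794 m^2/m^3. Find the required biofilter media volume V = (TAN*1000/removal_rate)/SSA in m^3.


A = 3.73*1000 / 0.41 = 9097.561 m^2
V = 9097.561 / 794 = 11.4579

11.4579 m^3


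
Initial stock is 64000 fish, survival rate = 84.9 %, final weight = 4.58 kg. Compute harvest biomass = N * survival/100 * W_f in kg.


Survivors = 64000 * 84.9/100 = 54336 fish
Harvest biomass = survivors * W_f = 54336 * 4.58 = 248858.88 kg

248858.88 kg


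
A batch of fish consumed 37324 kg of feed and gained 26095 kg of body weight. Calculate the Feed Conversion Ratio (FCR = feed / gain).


FCR = feed consumed / weight gained
FCR = 37324 kg / 26095 kg = 1.43031

1.43031


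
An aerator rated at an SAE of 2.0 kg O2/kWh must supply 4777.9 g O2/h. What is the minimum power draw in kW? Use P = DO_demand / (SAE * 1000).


SAE in g O2/kWh = 2.0 * 1000 = 2000 g/kWh
P = DO_demand / SAE_g = 4777.9 / 2000 = 2.38895 kW

2.38895 kW


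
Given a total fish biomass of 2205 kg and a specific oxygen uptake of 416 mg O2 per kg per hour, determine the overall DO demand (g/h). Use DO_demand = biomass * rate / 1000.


Total O2 consumption (mg/h) = 2205 kg * 416 mg/(kg*h) = 917280 mg/h
Convert to g/h: 917280 / 1000 = 917.28 g/h

917.28 g/h


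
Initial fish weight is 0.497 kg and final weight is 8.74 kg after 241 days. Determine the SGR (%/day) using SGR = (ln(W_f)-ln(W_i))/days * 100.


ln(W_f) = ln(8.74) = 2.1679102
ln(W_i) = ln(0.497) = -0.69916525
ln(W_f) - ln(W_i) = 2.1679102 - -0.69916525 = 2.8670755
SGR = 2.8670755 / 241 * 100 = 1.18966 %/day

1.18966 %/day


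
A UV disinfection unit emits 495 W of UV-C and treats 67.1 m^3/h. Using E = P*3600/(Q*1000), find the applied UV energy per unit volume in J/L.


Energy delivered per hour = 495 W * 3600 s = 1782000 J/h
Volume treated per hour = 67.1 m^3/h * 1000 = 67100 L/h
dose = 1782000 / 67100 = 26.5574 J/L

26.5574 J/L


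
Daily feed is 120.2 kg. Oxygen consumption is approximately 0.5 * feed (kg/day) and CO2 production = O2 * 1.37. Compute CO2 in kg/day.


O2 = 120.2 * 0.5 = 60.1
CO2 = 60.1 * 1.37 = 82.337

82.337 kg/day


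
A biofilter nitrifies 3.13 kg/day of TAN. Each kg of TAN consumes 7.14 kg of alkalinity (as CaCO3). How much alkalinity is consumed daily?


Alkalinity factor: 7.14 kg CaCO3 consumed per kg TAN nitrified
alk = 3.13 kg TAN * 7.14 = 22.3482 kg CaCO3/day

22.3482 kg CaCO3/day


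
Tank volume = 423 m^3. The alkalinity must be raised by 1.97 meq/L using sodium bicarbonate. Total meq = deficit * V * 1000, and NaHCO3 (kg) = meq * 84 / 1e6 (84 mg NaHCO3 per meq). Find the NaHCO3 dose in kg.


Tank volume in L = 423 m^3 * 1000 = 423000 L
Total meq required = 1.97 meq/L * 423000 L = 833310 meq
NaHCO3 mass = 833310 meq * 84 mg/meq / 1e6 = 69.998 kg

69.998 kg


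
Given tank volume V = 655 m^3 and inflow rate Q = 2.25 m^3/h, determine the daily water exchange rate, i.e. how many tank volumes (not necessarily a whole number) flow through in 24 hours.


Daily flow volume = 2.25 m^3/h * 24 h = 54 m^3/day
Exchanges = daily flow / tank volume = 54 / 655 = 0.0824427 exchanges/day

0.0824427 exchanges/day


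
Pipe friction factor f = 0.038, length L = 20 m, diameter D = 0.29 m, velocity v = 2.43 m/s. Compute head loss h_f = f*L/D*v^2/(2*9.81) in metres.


v^2 = 2.43^2 = 5.9049 m^2/s^2
L/D = 20/0.29 = 68.965517
h_f = f*(L/D)*v^2/(2g) = 0.038 * 68.965517 * 5.9049 / 19.62 = 0.788731 m

0.788731 m


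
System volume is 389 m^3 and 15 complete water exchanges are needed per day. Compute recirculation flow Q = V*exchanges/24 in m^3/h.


Daily recirculation volume = 389 m^3 * 15 = 5835 m^3/day
Flow rate Q = daily volume / 24 h = 5835 / 24 = 243.125 m^3/h

243.125 m^3/h


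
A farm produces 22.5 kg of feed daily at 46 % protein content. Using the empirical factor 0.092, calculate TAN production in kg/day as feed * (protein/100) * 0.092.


Protein in feed = 22.5 * 46/100 = 10.35 kg/day
TAN = protein * 0.092 = 10.35 * 0.092 = 0.9522 kg/day

0.9522 kg/day


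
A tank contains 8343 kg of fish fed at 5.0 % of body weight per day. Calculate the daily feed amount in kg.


Feeding rate fraction = 5.0% / 100 = 0.05
Daily feed = 8343 kg * 0.05 = 417.15 kg/day

417.15 kg/day


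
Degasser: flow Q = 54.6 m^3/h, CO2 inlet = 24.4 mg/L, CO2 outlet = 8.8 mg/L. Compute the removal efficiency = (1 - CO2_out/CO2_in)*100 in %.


CO2_out / CO2_in = 8.8 / 24.4 = 0.36065574
Fraction remaining = 0.36065574
efficiency = (1 - 0.36065574) * 100 = 63.9344 %

63.9344 %


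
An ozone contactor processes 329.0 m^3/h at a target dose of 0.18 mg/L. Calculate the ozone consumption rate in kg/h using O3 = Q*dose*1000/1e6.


O3 demand (mg/h) = Q * dose * 1000 = 329.0 * 0.18 * 1000 = 59220 mg/h
Convert mg to kg: 59220 / 1e6 = 0.05922 kg/h

0.05922 kg/h


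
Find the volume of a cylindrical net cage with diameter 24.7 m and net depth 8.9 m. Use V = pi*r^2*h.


r = d/2 = 24.7/2 = 12.35 m
Base area = pi*r^2 = pi*12.35^2 = 479.16357 m^2
Volume = 479.16357 * 8.9 = 4264.56 m^3

4264.56 m^3


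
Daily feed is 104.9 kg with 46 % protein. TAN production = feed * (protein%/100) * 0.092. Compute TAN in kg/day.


Protein in feed = 104.9 * 46/100 = 48.254 kg/day
TAN = protein * 0.092 = 48.254 * 0.092 = 4.439368 kg/day

4.439368 kg/day


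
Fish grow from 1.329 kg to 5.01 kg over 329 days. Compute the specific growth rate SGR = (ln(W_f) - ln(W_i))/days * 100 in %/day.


ln(W_f) = ln(5.01) = 1.6114359
ln(W_i) = ln(1.329) = 0.28442678
ln(W_f) - ln(W_i) = 1.6114359 - 0.28442678 = 1.3270091
SGR = 1.3270091 / 329 * 100 = 0.403346 %/day

0.403346 %/day


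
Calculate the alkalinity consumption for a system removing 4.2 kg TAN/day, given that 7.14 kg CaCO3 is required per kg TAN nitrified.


Alkalinity factor: 7.14 kg CaCO3 consumed per kg TAN nitrified
alk = 4.2 kg TAN * 7.14 = 29.988 kg CaCO3/day

29.988 kg CaCO3/day


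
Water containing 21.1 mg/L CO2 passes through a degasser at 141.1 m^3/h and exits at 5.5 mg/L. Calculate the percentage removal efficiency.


CO2_out / CO2_in = 5.5 / 21.1 = 0.26066351
Fraction remaining = 0.26066351
efficiency = (1 - 0.26066351) * 100 = 73.9336 %

73.9336 %


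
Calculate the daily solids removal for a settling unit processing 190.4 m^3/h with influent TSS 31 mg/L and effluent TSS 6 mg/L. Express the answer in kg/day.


Concentration drop: TSS_in - TSS_out = 31 - 6 = 25 mg/L
Hourly solids removed = Q * dTSS = 190.4 m^3/h * 25 mg/L = 4760 g/h  (m^3/h * mg/L = g/h)
Daily solids removed = 4760 * 24 = 114240 g/day
Convert g to kg: 114240 / 1000 = 114.24 kg/day

114.24 kg/day


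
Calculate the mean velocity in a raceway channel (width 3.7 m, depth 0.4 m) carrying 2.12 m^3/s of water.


Cross-sectional area = W * d = 3.7 * 0.4 = 1.48 m^2
Velocity = Q / A = 2.12 / 1.48 = 1.43243 m/s

1.43243 m/s


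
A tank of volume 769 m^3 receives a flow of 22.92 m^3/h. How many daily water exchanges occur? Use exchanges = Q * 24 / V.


Daily flow volume = 22.92 m^3/h * 24 h = 550.08 m^3/day
Exchanges = daily flow / tank volume = 550.08 / 769 = 0.715319 exchanges/day

0.715319 exchanges/day


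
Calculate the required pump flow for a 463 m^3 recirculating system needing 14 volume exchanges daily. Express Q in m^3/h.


Daily recirculation volume = 463 m^3 * 14 = 6482 m^3/day
Flow rate Q = daily volume / 24 h = 6482 / 24 = 270.083 m^3/h

270.083 m^3/h


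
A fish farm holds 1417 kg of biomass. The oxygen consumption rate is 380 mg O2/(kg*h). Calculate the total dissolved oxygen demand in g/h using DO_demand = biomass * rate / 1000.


Total O2 consumption (mg/h) = 1417 kg * 380 mg/(kg*h) = 538460 mg/h
Convert to g/h: 538460 / 1000 = 538.46 g/h

538.46 g/h


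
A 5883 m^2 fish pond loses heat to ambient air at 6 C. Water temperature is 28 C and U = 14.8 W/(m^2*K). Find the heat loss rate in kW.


Temperature difference dT = 28 - 6 = 22 K
Heat loss (W) = U * A * dT = 14.8 * 5883 * 22 = 1915504.8 W
Convert to kW: 1915504.8 / 1000 = 1915.5048 kW

1915.5048 kW


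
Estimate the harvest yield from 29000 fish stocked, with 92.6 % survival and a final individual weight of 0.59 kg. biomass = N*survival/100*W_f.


Survivors = 29000 * 92.6/100 = 26854 fish
Harvest biomass = survivors * W_f = 26854 * 0.59 = 15843.86 kg

15843.86 kg


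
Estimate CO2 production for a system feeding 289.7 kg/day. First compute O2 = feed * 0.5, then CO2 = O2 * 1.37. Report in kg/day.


O2 = 289.7 * 0.5 = 144.85
CO2 = 144.85 * 1.37 = 198.4445

198.4445 kg/day


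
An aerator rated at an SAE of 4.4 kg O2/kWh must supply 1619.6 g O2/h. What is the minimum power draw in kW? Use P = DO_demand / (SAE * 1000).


SAE in g O2/kWh = 4.4 * 1000 = 4400 g/kWh
P = DO_demand / SAE_g = 1619.6 / 4400 = 0.368091 kW

0.368091 kW


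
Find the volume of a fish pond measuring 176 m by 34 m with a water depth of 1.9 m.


Base area = L * W = 176 * 34 = 5984 m^2
Volume = area * depth = 5984 * 1.9 = 11369.6 m^3

11369.6 m^3


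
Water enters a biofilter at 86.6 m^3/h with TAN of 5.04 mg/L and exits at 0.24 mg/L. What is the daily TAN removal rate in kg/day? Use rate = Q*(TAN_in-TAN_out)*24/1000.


Concentration drop: TAN_in - TAN_out = 5.04 - 0.24 = 4.8 mg/L
Hourly TAN removed = Q * dTAN = 86.6 m^3/h * 4.8 mg/L = 415.68 g/h  (m^3/h * mg/L = g/h)
Daily TAN removed = 415.68 * 24 = 9976.32 g/day
Convert to kg/day: 9976.32 / 1000 = 9.97632 kg/day

9.97632 kg/day


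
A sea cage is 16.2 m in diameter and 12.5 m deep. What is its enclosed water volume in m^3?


r = d/2 = 16.2/2 = 8.1 m
Base area = pi*r^2 = pi*8.1^2 = 206.11989 m^2
Volume = 206.11989 * 12.5 = 2576.5 m^3

2576.5 m^3


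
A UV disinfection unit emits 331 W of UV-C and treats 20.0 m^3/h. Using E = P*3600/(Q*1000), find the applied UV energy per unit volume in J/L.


Energy delivered per hour = 331 W * 3600 s = 1191600 J/h
Volume treated per hour = 20.0 m^3/h * 1000 = 20000 L/h
dose = 1191600 / 20000 = 59.58 J/L

59.58 J/L


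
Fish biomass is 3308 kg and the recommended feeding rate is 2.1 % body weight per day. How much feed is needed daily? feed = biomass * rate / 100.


Feeding rate fraction = 2.1% / 100 = 0.021
Daily feed = 3308 kg * 0.021 = 69.468 kg/day

69.468 kg/day


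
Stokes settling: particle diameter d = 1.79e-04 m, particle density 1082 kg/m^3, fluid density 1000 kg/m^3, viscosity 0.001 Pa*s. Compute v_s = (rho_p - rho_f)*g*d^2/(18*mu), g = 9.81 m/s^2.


Density difference: rho_p - rho_f = 1082 - 1000 = 82 kg/m^3
d^2 = (1.79e-04)^2 = 3.2041e-08 m^2
Numerator = (rho_p - rho_f) * g * d^2 = 82 * 9.81 * 3.2041e-08 = 2.5774421e-05
Denominator = 18 * mu = 18 * 0.001 = 0.018
v_s = 2.5774421e-05 / 0.018 = 0.00143191 m/s
Check: Re = rho_f * v_s * d / mu = 1000 * 0.00143191 * 1.79e-04 / 0.001 = 0.256 < 1, so Stokes' law applies.

0.00143191 m/s


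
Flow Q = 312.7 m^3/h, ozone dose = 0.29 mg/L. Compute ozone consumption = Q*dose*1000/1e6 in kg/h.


O3 demand (mg/h) = Q * dose * 1000 = 312.7 * 0.29 * 1000 = 90683 mg/h
Convert mg to kg: 90683 / 1e6 = 0.090683 kg/h

0.090683 kg/h


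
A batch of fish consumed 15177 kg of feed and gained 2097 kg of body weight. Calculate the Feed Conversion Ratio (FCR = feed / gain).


FCR = feed consumed / weight gained
FCR = 15177 kg / 2097 kg = 7.23748

7.23748


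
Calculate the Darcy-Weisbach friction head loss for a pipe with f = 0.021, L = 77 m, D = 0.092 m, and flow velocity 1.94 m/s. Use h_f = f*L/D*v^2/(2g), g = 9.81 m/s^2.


v^2 = 1.94^2 = 3.7636 m^2/s^2
L/D = 77/0.092 = 836.95652
h_f = f*(L/D)*v^2/(2g) = 0.021 * 836.95652 * 3.7636 / 19.62 = 3.37153 m

3.37153 m


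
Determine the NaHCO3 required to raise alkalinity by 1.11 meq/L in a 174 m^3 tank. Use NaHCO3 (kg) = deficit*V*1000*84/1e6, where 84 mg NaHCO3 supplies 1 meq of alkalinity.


Tank volume in L = 174 m^3 * 1000 = 174000 L
Total meq required = 1.11 meq/L * 174000 L = 193140 meq
NaHCO3 mass = 193140 meq * 84 mg/meq / 1e6 = 16.2238 kg

16.2238 kg


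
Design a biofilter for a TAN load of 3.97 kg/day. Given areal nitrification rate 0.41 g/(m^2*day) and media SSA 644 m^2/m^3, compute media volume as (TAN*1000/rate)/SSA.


A = 3.97*1000 / 0.41 = 9682.9268 m^2
V = 9682.9268 / 644 = 15.0356

15.0356 m^3


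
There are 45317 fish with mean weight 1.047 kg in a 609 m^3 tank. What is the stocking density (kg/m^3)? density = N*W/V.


Total biomass = 45317 fish * 1.047 kg = 47446.899 kg
Density = total biomass / volume = 47446.899 / 609 = 77.9095 kg/m^3

77.9095 kg/m^3


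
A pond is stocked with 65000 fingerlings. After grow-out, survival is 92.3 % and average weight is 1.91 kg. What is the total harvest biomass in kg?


Survivors = 65000 * 92.3/100 = 59995 fish
Harvest biomass = survivors * W_f = 59995 * 1.91 = 114590.45 kg

114590.45 kg


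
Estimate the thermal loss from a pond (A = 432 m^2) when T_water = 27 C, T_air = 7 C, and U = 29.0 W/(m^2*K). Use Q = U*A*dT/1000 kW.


Temperature difference dT = 27 - 7 = 20 K
Heat loss (W) = U * A * dT = 29.0 * 432 * 20 = 250560 W
Convert to kW: 250560 / 1000 = 250.56 kW

250.56 kW


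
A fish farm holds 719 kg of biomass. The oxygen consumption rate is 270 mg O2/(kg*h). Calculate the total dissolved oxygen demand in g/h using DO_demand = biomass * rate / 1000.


Total O2 consumption (mg/h) = 719 kg * 270 mg/(kg*h) = 194130 mg/h
Convert to g/h: 194130 / 1000 = 194.13 g/h

194.13 g/h


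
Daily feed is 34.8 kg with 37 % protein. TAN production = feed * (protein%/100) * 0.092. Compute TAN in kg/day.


Protein in feed = 34.8 * 37/100 = 12.876 kg/day
TAN = protein * 0.092 = 12.876 * 0.092 = 1.184592 kg/day

1.184592 kg/day


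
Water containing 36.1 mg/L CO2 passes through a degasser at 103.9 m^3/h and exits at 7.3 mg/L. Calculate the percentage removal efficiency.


CO2_out / CO2_in = 7.3 / 36.1 = 0.20221607
Fraction remaining = 0.20221607
efficiency = (1 - 0.20221607) * 100 = 79.7784 %

79.7784 %


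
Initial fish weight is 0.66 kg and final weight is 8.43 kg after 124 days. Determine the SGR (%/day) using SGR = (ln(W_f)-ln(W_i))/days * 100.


ln(W_f) = ln(8.43) = 2.1317968
ln(W_i) = ln(0.66) = -0.41551544
ln(W_f) - ln(W_i) = 2.1317968 - -0.41551544 = 2.5473122
SGR = 2.5473122 / 124 * 100 = 2.05428 %/day

2.05428 %/day


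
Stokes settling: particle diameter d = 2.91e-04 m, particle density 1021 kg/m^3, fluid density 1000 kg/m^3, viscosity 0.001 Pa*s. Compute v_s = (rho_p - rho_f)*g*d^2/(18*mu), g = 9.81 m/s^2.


Density difference: rho_p - rho_f = 1021 - 1000 = 21 kg/m^3
d^2 = (2.91e-04)^2 = 8.4681e-08 m^2
Numerator = (rho_p - rho_f) * g * d^2 = 21 * 9.81 * 8.4681e-08 = 1.7445133e-05
Denominator = 18 * mu = 18 * 0.001 = 0.018
v_s = 1.7445133e-05 / 0.018 = 9.69174e-04 m/s
Check: Re = rho_f * v_s * d / mu = 1000 * 9.69174e-04 * 2.91e-04 / 0.001 = 0.282 < 1, so Stokes' law applies.

9.69174e-04 m/s


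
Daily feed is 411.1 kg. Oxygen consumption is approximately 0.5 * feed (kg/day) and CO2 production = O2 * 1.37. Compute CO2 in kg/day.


O2 = 411.1 * 0.5 = 205.55
CO2 = 205.55 * 1.37 = 281.6035

281.6035 kg/day


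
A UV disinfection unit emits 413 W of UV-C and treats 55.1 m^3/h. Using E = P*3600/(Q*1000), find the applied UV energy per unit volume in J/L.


Energy delivered per hour = 413 W * 3600 s = 1486800 J/h
Volume treated per hour = 55.1 m^3/h * 1000 = 55100 L/h
dose = 1486800 / 55100 = 26.9837 J/L

26.9837 J/L


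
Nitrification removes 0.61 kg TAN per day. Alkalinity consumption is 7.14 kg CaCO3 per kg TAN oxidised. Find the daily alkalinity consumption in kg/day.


Alkalinity factor: 7.14 kg CaCO3 consumed per kg TAN nitrified
alk = 0.61 kg TAN * 7.14 = 4.3554 kg CaCO3/day

4.3554 kg CaCO3/day


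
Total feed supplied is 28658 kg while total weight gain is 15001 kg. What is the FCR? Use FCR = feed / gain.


FCR = feed consumed / weight gained
FCR = 28658 kg / 15001 kg = 1.91041

1.91041


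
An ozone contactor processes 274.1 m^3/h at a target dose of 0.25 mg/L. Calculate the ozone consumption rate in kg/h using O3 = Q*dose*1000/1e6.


O3 demand (mg/h) = Q * dose * 1000 = 274.1 * 0.25 * 1000 = 68525 mg/h
Convert mg to kg: 68525 / 1e6 = 0.068525 kg/h

0.068525 kg/h


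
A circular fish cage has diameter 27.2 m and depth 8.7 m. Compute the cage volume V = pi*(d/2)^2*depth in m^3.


r = d/2 = 27.2/2 = 13.6 m
Base area = pi*r^2 = pi*13.6^2 = 581.06898 m^2
Volume = 581.06898 * 8.7 = 5055.3 m^3

5055.3 m^3


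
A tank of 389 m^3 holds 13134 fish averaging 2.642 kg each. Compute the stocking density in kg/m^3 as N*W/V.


Total biomass = 13134 fish * 2.642 kg = 34700.028 kg
Density = total biomass / volume = 34700.028 / 389 = 89.2032 kg/m^3

89.2032 kg/m^3


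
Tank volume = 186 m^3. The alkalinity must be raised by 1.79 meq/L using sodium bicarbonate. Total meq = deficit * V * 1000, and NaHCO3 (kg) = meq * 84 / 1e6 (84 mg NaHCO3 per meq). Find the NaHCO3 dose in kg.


Tank volume in L = 186 m^3 * 1000 = 186000 L
Total meq required = 1.79 meq/L * 186000 L = 332940 meq
NaHCO3 mass = 332940 meq * 84 mg/meq / 1e6 = 27.967 kg

27.967 kg


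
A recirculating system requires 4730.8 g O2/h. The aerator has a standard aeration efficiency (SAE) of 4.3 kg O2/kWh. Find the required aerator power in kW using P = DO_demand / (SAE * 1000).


SAE in g O2/kWh = 4.3 * 1000 = 4300 g/kWh
P = DO_demand / SAE_g = 4730.8 / 4300 = 1.10019 kW

1.10019 kW


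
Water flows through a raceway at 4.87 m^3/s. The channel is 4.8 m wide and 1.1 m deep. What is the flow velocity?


Cross-sectional area = W * d = 4.8 * 1.1 = 5.28 m^2
Velocity = Q / A = 4.87 / 5.28 = 0.922348 m/s

0.922348 m/s


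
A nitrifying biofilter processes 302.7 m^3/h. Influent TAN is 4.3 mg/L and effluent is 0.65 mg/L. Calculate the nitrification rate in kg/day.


Concentration drop: TAN_in - TAN_out = 4.3 - 0.65 = 3.65 mg/L
Hourly TAN removed = Q * dTAN = 302.7 m^3/h * 3.65 mg/L = 1104.855 g/h  (m^3/h * mg/L = g/h)
Daily TAN removed = 1104.855 * 24 = 26516.52 g/day
Convert to kg/day: 26516.52 / 1000 = 26.51652 kg/day

26.51652 kg/day


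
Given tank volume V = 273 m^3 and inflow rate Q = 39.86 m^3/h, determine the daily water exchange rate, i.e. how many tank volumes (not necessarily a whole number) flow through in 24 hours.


Daily flow volume = 39.86 m^3/h * 24 h = 956.64 m^3/day
Exchanges = daily flow / tank volume = 956.64 / 273 = 3.50418 exchanges/day

3.50418 exchanges/day


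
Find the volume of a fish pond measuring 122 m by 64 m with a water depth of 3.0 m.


Base area = L * W = 122 * 64 = 7808 m^2
Volume = area * depth = 7808 * 3.0 = 23424 m^3

23424 m^3


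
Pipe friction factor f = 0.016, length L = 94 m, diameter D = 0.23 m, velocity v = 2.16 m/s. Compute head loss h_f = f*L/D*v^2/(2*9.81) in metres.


v^2 = 2.16^2 = 4.6656 m^2/s^2
L/D = 94/0.23 = 408.69565
h_f = f*(L/D)*v^2/(2g) = 0.016 * 408.69565 * 4.6656 / 19.62 = 1.55499 m

1.55499 m


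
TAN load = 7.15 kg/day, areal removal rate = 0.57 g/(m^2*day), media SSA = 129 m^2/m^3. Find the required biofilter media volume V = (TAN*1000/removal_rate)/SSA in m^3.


A = 7.15*1000 / 0.57 = 12543.86 m^2
V = 12543.86 / 129 = 97.2392

97.2392 m^3


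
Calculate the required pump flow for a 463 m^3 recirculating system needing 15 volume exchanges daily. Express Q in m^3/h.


Daily recirculation volume = 463 m^3 * 15 = 6945 m^3/day
Flow rate Q = daily volume / 24 h = 6945 / 24 = 289.375 m^3/h

289.375 m^3/h


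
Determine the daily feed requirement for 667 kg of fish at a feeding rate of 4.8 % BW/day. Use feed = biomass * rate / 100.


Feeding rate fraction = 4.8% / 100 = 0.048
Daily feed = 667 kg * 0.048 = 32.016 kg/day

32.016 kg/day


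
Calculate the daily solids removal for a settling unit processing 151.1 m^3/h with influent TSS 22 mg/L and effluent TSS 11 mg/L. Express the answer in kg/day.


Concentration drop: TSS_in - TSS_out = 22 - 11 = 11 mg/L
Hourly solids removed = Q * dTSS = 151.1 m^3/h * 11 mg/L = 1662.1 g/h  (m^3/h * mg/L = g/h)
Daily solids removed = 1662.1 * 24 = 39890.4 g/day
Convert g to kg: 39890.4 / 1000 = 39.8904 kg/day

39.8904 kg/day


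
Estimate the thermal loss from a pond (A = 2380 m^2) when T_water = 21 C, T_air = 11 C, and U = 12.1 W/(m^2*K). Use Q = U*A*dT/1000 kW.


Temperature difference dT = 21 - 11 = 10 K
Heat loss (W) = U * A * dT = 12.1 * 2380 * 10 = 287980 W
Convert to kW: 287980 / 1000 = 287.98 kW

287.98 kW


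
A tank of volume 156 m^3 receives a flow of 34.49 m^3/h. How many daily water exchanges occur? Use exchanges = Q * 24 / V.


Daily flow volume = 34.49 m^3/h * 24 h = 827.76 m^3/day
Exchanges = daily flow / tank volume = 827.76 / 156 = 5.30615 exchanges/day

5.30615 exchanges/day


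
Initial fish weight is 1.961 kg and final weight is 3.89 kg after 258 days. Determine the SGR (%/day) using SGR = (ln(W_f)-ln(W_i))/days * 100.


ln(W_f) = ln(3.89) = 1.3584092
ln(W_i) = ln(1.961) = 0.67345455
ln(W_f) - ln(W_i) = 1.3584092 - 0.67345455 = 0.68495465
SGR = 0.68495465 / 258 * 100 = 0.265486 %/day

0.265486 %/day


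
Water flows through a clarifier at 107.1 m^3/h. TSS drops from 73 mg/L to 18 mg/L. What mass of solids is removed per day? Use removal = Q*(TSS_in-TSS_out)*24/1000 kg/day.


Concentration drop: TSS_in - TSS_out = 73 - 18 = 55 mg/L
Hourly solids removed = Q * dTSS = 107.1 m^3/h * 55 mg/L = 5890.5 g/h  (m^3/h * mg/L = g/h)
Daily solids removed = 5890.5 * 24 = 141372 g/day
Convert g to kg: 141372 / 1000 = 141.372 kg/day

141.372 kg/day


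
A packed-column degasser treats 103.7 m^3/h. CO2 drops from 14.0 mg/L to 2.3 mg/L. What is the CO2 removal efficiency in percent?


CO2_out / CO2_in = 2.3 / 14.0 = 0.16428571
Fraction remaining = 0.16428571
efficiency = (1 - 0.16428571) * 100 = 83.5714 %

83.5714 %


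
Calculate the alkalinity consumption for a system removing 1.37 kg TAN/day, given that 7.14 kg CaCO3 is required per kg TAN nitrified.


Alkalinity factor: 7.14 kg CaCO3 consumed per kg TAN nitrified
alk = 1.37 kg TAN * 7.14 = 9.7818 kg CaCO3/day

9.7818 kg CaCO3/day


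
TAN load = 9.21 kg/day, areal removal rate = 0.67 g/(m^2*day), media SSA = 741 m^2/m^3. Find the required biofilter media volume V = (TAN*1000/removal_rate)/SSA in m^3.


A = 9.21*1000 / 0.67 = 13746.269 m^2
V = 13746.269 / 741 = 18.551

18.551 m^3


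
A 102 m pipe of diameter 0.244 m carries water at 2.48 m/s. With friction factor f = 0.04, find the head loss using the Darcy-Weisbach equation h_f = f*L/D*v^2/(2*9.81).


v^2 = 2.48^2 = 6.1504 m^2/s^2
L/D = 102/0.244 = 418.03279
h_f = f*(L/D)*v^2/(2g) = 0.04 * 418.03279 * 6.1504 / 19.62 = 5.24173 m

5.24173 m


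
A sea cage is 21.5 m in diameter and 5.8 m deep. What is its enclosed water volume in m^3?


r = d/2 = 21.5/2 = 10.75 m
Base area = pi*r^2 = pi*10.75^2 = 363.0503 m^2
Volume = 363.0503 * 5.8 = 2105.69 m^3

2105.69 m^3


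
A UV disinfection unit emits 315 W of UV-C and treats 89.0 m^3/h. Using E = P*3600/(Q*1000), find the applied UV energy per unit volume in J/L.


Energy delivered per hour = 315 W * 3600 s = 1134000 J/h
Volume treated per hour = 89.0 m^3/h * 1000 = 89000 L/h
dose = 1134000 / 89000 = 12.7416 J/L

12.7416 J/L


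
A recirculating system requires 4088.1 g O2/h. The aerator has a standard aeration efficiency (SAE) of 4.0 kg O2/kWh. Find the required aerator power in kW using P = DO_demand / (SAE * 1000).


SAE in g O2/kWh = 4.0 * 1000 = 4000 g/kWh
P = DO_demand / SAE_g = 4088.1 / 4000 = 1.02202 kW

1.02202 kW


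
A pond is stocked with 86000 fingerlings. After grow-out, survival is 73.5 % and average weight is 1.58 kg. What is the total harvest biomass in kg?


Survivors = 86000 * 73.5/100 = 63210 fish
Harvest biomass = survivors * W_f = 63210 * 1.58 = 99871.8 kg

99871.8 kg


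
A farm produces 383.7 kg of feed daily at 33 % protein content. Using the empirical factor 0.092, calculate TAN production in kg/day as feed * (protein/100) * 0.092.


Protein in feed = 383.7 * 33/100 = 126.621 kg/day
TAN = protein * 0.092 = 126.621 * 0.092 = 11.649132 kg/day

11.649132 kg/day


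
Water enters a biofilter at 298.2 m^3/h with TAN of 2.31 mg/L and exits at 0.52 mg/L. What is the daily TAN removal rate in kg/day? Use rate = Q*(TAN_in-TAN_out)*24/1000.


Concentration drop: TAN_in - TAN_out = 2.31 - 0.52 = 1.79 mg/L
Hourly TAN removed = Q * dTAN = 298.2 m^3/h * 1.79 mg/L = 533.778 g/h  (m^3/h * mg/L = g/h)
Daily TAN removed = 533.778 * 24 = 12810.672 g/day
Convert to kg/day: 12810.672 / 1000 = 12.810672 kg/day

12.810672 kg/day


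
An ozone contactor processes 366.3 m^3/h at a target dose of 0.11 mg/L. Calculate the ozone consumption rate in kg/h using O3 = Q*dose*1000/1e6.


O3 demand (mg/h) = Q * dose * 1000 = 366.3 * 0.11 * 1000 = 40293 mg/h
Convert mg to kg: 40293 / 1e6 = 0.040293 kg/h

0.040293 kg/h


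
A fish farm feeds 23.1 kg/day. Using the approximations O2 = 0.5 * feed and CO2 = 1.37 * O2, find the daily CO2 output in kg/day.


O2 = 23.1 * 0.5 = 11.55
CO2 = 11.55 * 1.37 = 15.8235

15.8235 kg/day


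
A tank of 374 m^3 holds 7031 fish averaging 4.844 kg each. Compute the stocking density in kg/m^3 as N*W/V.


Total biomass = 7031 fish * 4.844 kg = 34058.164 kg
Density = total biomass / volume = 34058.164 / 374 = 91.0646 kg/m^3

91.0646 kg/m^3


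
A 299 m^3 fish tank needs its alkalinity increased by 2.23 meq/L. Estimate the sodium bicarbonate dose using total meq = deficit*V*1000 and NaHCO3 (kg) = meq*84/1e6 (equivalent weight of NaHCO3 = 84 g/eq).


Tank volume in L = 299 m^3 * 1000 = 299000 L
Total meq required = 2.23 meq/L * 299000 L = 666770 meq
NaHCO3 mass = 666770 meq * 84 mg/meq / 1e6 = 56.0087 kg

56.0087 kg


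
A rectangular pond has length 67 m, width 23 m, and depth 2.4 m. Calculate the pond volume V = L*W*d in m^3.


Base area = L * W = 67 * 23 = 1541 m^2
Volume = area * depth = 1541 * 2.4 = 3698.4 m^3

3698.4 m^3


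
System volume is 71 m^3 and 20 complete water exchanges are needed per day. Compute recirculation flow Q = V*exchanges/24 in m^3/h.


Daily recirculation volume = 71 m^3 * 20 = 1420 m^3/day
Flow rate Q = daily volume / 24 h = 1420 / 24 = 59.1667 m^3/h

59.1667 m^3/h


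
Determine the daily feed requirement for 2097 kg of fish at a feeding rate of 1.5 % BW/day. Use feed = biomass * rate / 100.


Feeding rate fraction = 1.5% / 100 = 0.015
Daily feed = 2097 kg * 0.015 = 31.455 kg/day

31.455 kg/day


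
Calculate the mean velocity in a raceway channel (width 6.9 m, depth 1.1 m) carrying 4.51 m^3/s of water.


Cross-sectional area = W * d = 6.9 * 1.1 = 7.59 m^2
Velocity = Q / A = 4.51 / 7.59 = 0.594203 m/s

0.594203 m/s


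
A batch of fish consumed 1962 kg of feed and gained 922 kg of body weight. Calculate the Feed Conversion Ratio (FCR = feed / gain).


FCR = feed consumed / weight gained
FCR = 1962 kg / 922 kg = 2.12798

2.12798


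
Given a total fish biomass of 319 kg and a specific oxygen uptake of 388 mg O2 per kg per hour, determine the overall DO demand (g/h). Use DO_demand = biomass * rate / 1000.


Total O2 consumption (mg/h) = 319 kg * 388 mg/(kg*h) = 123772 mg/h
Convert to g/h: 123772 / 1000 = 123.772 g/h

123.772 g/h


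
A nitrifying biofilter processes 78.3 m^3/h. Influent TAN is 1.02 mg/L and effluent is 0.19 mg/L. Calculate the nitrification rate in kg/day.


Concentration drop: TAN_in - TAN_out = 1.02 - 0.19 = 0.83 mg/L
Hourly TAN removed = Q * dTAN = 78.3 m^3/h * 0.83 mg/L = 64.989 g/h  (m^3/h * mg/L = g/h)
Daily TAN removed = 64.989 * 24 = 1559.736 g/day
Convert to kg/day: 1559.736 / 1000 = 1.559736 kg/day

1.559736 kg/day


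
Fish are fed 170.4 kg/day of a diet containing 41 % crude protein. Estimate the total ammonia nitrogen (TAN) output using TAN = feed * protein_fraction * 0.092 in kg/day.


Protein in feed = 170.4 * 41/100 = 69.864 kg/day
TAN = protein * 0.092 = 69.864 * 0.092 = 6.427488 kg/day

6.427488 kg/day


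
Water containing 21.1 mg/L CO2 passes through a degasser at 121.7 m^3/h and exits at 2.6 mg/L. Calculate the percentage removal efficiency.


CO2_out / CO2_in = 2.6 / 21.1 = 0.12322275
Fraction remaining = 0.12322275
efficiency = (1 - 0.12322275) * 100 = 87.6777 %

87.6777 %


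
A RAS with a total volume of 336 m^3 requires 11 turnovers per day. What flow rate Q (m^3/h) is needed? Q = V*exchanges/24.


Daily recirculation volume = 336 m^3 * 11 = 3696 m^3/day
Flow rate Q = daily volume / 24 h = 3696 / 24 = 154 m^3/h

154 m^3/h


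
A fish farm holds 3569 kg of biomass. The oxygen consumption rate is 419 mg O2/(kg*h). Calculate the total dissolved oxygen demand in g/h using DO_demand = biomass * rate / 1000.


Total O2 consumption (mg/h) = 3569 kg * 419 mg/(kg*h) = 1495411 mg/h
Convert to g/h: 1495411 / 1000 = 1495.411 g/h

1495.411 g/h


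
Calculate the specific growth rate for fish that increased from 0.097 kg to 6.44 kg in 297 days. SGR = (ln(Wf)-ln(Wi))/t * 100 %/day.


ln(W_f) = ln(6.44) = 1.8625285
ln(W_i) = ln(0.097) = -2.3330443
ln(W_f) - ln(W_i) = 1.8625285 - -2.3330443 = 4.1955728
SGR = 4.1955728 / 297 * 100 = 1.41265 %/day

1.41265 %/day


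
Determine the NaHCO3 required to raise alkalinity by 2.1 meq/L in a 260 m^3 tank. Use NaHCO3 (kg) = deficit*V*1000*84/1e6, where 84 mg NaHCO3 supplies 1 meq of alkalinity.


Tank volume in L = 260 m^3 * 1000 = 260000 L
Total meq required = 2.1 meq/L * 260000 L = 546000 meq
NaHCO3 mass = 546000 meq * 84 mg/meq / 1e6 = 45.864 kg

45.864 kg


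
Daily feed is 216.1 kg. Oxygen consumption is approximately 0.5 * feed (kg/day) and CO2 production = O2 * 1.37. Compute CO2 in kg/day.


O2 = 216.1 * 0.5 = 108.05
CO2 = 108.05 * 1.37 = 148.0285

148.0285 kg/day


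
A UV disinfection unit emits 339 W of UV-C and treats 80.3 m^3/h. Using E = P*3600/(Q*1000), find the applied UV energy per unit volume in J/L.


Energy delivered per hour = 339 W * 3600 s = 1220400 J/h
Volume treated per hour = 80.3 m^3/h * 1000 = 80300 L/h
dose = 1220400 / 80300 = 15.198 J/L

15.198 J/L


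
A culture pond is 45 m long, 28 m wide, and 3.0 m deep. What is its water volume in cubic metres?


Base area = L * W = 45 * 28 = 1260 m^2
Volume = area * depth = 1260 * 3.0 = 3780 m^3

3780 m^3


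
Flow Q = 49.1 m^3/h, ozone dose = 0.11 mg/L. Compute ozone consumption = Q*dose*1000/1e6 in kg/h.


O3 demand (mg/h) = Q * dose * 1000 = 49.1 * 0.11 * 1000 = 5401 mg/h
Convert mg to kg: 5401 / 1e6 = 0.005401 kg/h

0.005401 kg/h


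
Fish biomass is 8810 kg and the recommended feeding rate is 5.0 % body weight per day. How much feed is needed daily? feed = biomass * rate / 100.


Feeding rate fraction = 5.0% / 100 = 0.05
Daily feed = 8810 kg * 0.05 = 440.5 kg/day

440.5 kg/day


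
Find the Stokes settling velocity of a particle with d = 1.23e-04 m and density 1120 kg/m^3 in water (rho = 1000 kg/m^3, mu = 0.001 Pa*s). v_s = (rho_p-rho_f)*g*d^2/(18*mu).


Density difference: rho_p - rho_f = 1120 - 1000 = 120 kg/m^3
d^2 = (1.23e-04)^2 = 1.5129e-08 m^2
Numerator = (rho_p - rho_f) * g * d^2 = 120 * 9.81 * 1.5129e-08 = 1.7809859e-05
Denominator = 18 * mu = 18 * 0.001 = 0.018
v_s = 1.7809859e-05 / 0.018 = 9.89437e-04 m/s
Check: Re = rho_f * v_s * d / mu = 1000 * 9.89437e-04 * 1.23e-04 / 0.001 = 0.122 < 1, so Stokes' law applies.

9.89437e-04 m/s


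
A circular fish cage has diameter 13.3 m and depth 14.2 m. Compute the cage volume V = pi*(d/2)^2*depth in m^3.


r = d/2 = 13.3/2 = 6.65 m
Base area = pi*r^2 = pi*6.65^2 = 138.92908 m^2
Volume = 138.92908 * 14.2 = 1972.79 m^3

1972.79 m^3


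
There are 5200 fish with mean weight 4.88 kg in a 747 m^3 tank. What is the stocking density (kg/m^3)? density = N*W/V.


Total biomass = 5200 fish * 4.88 kg = 25376 kg
Density = total biomass / volume = 25376 / 747 = 33.9705 kg/m^3

33.9705 kg/m^3


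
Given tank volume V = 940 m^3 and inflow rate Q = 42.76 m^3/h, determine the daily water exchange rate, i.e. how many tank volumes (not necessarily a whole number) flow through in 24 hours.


Daily flow volume = 42.76 m^3/h * 24 h = 1026.24 m^3/day
Exchanges = daily flow / tank volume = 1026.24 / 940 = 1.09174 exchanges/day

1.09174 exchanges/day


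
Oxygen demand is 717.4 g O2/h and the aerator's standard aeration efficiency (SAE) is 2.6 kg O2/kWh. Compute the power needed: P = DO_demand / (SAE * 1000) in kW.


SAE in g O2/kWh = 2.6 * 1000 = 2600 g/kWh
P = DO_demand / SAE_g = 717.4 / 2600 = 0.275923 kW

0.275923 kW


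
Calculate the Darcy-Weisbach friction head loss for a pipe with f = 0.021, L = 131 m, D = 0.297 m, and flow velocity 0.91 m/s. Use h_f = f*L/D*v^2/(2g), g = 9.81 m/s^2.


v^2 = 0.91^2 = 0.8281 m^2/s^2
L/D = 131/0.297 = 441.07744
h_f = f*(L/D)*v^2/(2g) = 0.021 * 441.07744 * 0.8281 / 19.62 = 0.390947 m

0.390947 m


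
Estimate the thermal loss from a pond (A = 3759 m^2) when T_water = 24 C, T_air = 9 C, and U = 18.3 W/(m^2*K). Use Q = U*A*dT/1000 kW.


Temperature difference dT = 24 - 9 = 15 K
Heat loss (W) = U * A * dT = 18.3 * 3759 * 15 = 1031845.5 W
Convert to kW: 1031845.5 / 1000 = 1031.8455 kW

1031.8455 kW


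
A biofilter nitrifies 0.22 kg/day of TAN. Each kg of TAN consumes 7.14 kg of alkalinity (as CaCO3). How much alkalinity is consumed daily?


Alkalinity factor: 7.14 kg CaCO3 consumed per kg TAN nitrified
alk = 0.22 kg TAN * 7.14 = 1.5708 kg CaCO3/day

1.5708 kg CaCO3/day


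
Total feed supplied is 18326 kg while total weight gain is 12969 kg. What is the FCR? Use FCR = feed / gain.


FCR = feed consumed / weight gained
FCR = 18326 kg / 12969 kg = 1.41306

1.41306


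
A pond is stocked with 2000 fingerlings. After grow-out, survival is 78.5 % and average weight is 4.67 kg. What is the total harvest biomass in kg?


Survivors = 2000 * 78.5/100 = 1570 fish
Harvest biomass = survivors * W_f = 1570 * 4.67 = 7331.9 kg

7331.9 kg


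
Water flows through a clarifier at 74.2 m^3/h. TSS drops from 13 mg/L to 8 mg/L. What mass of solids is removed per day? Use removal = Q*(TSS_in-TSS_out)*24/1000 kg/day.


Concentration drop: TSS_in - TSS_out = 13 - 8 = 5 mg/L
Hourly solids removed = Q * dTSS = 74.2 m^3/h * 5 mg/L = 371 g/h  (m^3/h * mg/L = g/h)
Daily solids removed = 371 * 24 = 8904 g/day
Convert g to kg: 8904 / 1000 = 8.904 kg/day

8.904 kg/day


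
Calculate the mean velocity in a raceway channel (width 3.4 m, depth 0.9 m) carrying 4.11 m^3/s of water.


Cross-sectional area = W * d = 3.4 * 0.9 = 3.06 m^2
Velocity = Q / A = 4.11 / 3.06 = 1.34314 m/s

1.34314 m/s


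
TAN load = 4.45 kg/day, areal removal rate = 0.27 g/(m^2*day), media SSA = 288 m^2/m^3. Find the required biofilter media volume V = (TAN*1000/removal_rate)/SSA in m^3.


A = 4.45*1000 / 0.27 = 16481.481 m^2
V = 16481.481 / 288 = 57.2274

57.2274 m^3


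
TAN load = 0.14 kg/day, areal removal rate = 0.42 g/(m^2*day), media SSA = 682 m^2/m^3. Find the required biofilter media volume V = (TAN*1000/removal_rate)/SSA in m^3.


A = 0.14*1000 / 0.42 = 333.33333 m^2
V = 333.33333 / 682 = 0.488759

0.488759 m^3


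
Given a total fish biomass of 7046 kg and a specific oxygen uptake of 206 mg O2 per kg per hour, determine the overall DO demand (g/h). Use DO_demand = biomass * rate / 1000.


Total O2 consumption (mg/h) = 7046 kg * 206 mg/(kg*h) = 1451476 mg/h
Convert to g/h: 1451476 / 1000 = 1451.476 g/h

1451.476 g/h


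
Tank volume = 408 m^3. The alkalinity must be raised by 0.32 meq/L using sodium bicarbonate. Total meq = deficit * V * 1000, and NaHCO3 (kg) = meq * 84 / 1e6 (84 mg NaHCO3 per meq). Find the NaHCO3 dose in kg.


Tank volume in L = 408 m^3 * 1000 = 408000 L
Total meq required = 0.32 meq/L * 408000 L = 130560 meq
NaHCO3 mass = 130560 meq * 84 mg/meq / 1e6 = 10.967 kg

10.967 kg
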